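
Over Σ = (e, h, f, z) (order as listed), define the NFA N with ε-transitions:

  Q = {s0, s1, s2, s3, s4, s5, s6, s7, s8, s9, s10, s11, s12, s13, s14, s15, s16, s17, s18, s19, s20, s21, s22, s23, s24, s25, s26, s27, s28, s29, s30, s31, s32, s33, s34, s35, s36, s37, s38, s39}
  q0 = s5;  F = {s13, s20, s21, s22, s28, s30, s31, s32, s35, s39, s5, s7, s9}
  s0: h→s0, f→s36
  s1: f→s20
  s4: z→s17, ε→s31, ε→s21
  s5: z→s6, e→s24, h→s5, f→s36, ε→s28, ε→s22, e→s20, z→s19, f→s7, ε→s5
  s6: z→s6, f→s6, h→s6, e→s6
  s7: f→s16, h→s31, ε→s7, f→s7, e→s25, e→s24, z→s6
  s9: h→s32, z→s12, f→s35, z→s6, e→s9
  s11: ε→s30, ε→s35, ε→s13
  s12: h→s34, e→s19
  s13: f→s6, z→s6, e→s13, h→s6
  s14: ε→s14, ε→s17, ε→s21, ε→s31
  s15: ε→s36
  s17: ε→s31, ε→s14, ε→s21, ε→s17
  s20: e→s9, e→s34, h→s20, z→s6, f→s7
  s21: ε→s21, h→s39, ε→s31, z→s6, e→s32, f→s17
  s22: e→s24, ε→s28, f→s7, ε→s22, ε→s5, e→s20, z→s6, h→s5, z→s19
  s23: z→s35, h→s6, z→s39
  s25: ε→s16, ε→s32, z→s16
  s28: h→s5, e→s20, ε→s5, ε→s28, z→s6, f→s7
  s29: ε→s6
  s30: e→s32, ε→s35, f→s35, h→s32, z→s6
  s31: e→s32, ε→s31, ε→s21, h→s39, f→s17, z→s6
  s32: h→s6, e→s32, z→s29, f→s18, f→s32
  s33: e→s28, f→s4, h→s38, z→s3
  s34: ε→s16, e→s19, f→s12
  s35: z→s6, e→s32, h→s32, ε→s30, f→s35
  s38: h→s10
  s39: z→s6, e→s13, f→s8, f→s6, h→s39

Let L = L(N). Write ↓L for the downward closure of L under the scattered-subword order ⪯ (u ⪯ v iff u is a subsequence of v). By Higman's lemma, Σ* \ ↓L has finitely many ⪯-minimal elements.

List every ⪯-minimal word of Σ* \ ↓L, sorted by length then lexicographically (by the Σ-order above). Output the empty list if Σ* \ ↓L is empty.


Antichain: [z, feh, eehh, fhhf].

|Q|=40, |F|=13, |δ|=117 (33 ε).
min D↑ (10 st, q0=0, F={3}): 0:e→1,h→0,f→2,z→3 1:e→4,h→1,f→2,z→3 2:e→5,h→6,f→2,z→3 3:e→3,h→3,f→3,z→3 4:e→4,h→5,f→7,z→3 5:e→5,h→3,f→5,z→3 6:e→5,h→8,f→6,z→3 7:e→5,h→5,f→7,z→3 8:e→9,h→8,f→3,z→3 9:e→9,h→3,f→3,z→3.
'z': |S_i|=[26, 6] end={s12,s16,s19,s29,s34,s6} ∉↓L; 1/1 single-dels accept.
'feh': run [26, 21, 9, 1] end={s6} rej; 3/3 single-dels accept.
'eehh': N↓-sim [26, 22, 14, 8, 5] end={s12,s16,s19,s34,s6} ∉↓L; 4/4 deletions ∈↓L.
'fhhf': run [26, 21, 15, 8, 6] end={s12,s16,s19,s34,s6,s8} — reject; 4/4 single-dels accept.
4 obstructions.


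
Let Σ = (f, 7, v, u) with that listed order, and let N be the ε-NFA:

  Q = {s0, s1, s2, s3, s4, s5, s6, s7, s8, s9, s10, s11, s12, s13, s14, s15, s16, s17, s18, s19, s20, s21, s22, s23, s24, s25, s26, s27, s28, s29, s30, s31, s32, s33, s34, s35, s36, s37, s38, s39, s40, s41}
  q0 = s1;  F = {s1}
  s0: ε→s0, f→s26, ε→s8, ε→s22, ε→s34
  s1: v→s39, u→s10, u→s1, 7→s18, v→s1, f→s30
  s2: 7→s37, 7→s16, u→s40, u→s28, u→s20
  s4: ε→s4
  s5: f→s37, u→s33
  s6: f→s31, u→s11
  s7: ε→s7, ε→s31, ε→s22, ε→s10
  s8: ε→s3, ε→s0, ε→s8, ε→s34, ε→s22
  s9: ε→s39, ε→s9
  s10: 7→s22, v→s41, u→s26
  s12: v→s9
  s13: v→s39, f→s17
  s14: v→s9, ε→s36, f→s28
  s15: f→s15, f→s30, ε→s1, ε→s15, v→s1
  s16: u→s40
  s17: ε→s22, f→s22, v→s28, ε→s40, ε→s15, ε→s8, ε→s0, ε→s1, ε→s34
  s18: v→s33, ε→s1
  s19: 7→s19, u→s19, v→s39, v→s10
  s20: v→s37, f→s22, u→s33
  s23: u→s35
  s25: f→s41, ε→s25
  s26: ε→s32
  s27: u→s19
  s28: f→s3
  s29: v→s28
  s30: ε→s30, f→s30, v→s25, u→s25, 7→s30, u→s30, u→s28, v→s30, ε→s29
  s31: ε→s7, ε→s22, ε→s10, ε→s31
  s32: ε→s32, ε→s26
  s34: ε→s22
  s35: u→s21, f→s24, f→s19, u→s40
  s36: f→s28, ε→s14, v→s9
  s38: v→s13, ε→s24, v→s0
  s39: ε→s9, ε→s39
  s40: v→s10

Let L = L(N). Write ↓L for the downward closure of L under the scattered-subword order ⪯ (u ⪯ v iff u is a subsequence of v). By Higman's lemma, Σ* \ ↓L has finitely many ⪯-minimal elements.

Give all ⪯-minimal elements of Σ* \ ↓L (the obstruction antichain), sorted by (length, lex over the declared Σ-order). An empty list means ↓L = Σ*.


min(Σ*\↓L) = [f].

|Q|=42, |F|=1, |δ|=101 (42 ε).
min D↑ (2 st, q0=0, F={1}): 0:f→1,7→0,v→0,u→0 1:f→1,7→1,v→1,u→1 (ε-aug+det+¬).
'f': |S_i|=[15, 6] end={s25,s28,s29,s3,s30,s41} rej; 1/1 del acc.
1 minimals (antichain).


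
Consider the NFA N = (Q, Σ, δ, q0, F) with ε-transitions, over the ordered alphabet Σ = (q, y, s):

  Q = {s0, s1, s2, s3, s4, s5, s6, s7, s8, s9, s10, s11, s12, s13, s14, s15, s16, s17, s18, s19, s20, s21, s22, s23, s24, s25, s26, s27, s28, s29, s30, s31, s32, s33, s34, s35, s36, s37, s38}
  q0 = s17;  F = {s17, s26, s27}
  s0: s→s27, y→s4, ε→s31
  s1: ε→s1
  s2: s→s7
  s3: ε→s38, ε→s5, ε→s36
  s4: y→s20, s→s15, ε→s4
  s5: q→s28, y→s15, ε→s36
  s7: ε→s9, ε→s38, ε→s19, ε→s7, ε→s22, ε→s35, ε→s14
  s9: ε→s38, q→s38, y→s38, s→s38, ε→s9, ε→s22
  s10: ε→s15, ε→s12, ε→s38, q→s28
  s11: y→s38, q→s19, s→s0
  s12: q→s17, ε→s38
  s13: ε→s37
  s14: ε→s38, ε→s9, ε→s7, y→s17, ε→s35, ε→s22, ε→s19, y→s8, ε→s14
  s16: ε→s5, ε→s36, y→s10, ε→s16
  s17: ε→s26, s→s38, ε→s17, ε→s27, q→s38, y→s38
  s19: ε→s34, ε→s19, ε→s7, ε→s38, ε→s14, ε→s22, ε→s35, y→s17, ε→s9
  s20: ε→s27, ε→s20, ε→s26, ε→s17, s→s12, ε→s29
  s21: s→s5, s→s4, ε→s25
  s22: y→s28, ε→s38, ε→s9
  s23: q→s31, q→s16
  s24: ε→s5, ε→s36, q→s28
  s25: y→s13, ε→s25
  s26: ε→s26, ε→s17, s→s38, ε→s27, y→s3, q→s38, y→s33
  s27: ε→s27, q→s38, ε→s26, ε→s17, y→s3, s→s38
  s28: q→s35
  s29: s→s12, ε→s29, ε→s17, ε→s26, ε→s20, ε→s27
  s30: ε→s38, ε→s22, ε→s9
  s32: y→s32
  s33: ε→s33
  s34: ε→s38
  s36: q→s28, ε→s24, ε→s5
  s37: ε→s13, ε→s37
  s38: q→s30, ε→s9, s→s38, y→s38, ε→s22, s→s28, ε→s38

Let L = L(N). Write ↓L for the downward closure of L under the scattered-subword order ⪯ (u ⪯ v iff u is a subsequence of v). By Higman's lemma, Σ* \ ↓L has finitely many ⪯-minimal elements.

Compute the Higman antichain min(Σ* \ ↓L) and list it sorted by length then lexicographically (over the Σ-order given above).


|Q|=39, |F|=3, |δ|=122 (77 ε).
min D↑ (2 st, q0=0, F={1}): 0:q→1,y→1,s→1 1:q→1,y→1,s→1 [Hopcroft].
'q': N↓-sim [15, 6] end={s22,s28,s30,s35,s38,s9} — reject; 1/1 deletions ∈↓L.
'y': run [15, 12] end={s15,s22,s24,s28,s3,s30,s33,s35,s36,s38,s5,s9} ∉↓L; 1/1 single-dels accept.
's': N↓-sim [15, 6] end={s22,s28,s30,s35,s38,s9} rej; 1/1 deletions ∈↓L.
3 words, ⪯-incomp.

min(Σ*\↓L) = [q, y, s].


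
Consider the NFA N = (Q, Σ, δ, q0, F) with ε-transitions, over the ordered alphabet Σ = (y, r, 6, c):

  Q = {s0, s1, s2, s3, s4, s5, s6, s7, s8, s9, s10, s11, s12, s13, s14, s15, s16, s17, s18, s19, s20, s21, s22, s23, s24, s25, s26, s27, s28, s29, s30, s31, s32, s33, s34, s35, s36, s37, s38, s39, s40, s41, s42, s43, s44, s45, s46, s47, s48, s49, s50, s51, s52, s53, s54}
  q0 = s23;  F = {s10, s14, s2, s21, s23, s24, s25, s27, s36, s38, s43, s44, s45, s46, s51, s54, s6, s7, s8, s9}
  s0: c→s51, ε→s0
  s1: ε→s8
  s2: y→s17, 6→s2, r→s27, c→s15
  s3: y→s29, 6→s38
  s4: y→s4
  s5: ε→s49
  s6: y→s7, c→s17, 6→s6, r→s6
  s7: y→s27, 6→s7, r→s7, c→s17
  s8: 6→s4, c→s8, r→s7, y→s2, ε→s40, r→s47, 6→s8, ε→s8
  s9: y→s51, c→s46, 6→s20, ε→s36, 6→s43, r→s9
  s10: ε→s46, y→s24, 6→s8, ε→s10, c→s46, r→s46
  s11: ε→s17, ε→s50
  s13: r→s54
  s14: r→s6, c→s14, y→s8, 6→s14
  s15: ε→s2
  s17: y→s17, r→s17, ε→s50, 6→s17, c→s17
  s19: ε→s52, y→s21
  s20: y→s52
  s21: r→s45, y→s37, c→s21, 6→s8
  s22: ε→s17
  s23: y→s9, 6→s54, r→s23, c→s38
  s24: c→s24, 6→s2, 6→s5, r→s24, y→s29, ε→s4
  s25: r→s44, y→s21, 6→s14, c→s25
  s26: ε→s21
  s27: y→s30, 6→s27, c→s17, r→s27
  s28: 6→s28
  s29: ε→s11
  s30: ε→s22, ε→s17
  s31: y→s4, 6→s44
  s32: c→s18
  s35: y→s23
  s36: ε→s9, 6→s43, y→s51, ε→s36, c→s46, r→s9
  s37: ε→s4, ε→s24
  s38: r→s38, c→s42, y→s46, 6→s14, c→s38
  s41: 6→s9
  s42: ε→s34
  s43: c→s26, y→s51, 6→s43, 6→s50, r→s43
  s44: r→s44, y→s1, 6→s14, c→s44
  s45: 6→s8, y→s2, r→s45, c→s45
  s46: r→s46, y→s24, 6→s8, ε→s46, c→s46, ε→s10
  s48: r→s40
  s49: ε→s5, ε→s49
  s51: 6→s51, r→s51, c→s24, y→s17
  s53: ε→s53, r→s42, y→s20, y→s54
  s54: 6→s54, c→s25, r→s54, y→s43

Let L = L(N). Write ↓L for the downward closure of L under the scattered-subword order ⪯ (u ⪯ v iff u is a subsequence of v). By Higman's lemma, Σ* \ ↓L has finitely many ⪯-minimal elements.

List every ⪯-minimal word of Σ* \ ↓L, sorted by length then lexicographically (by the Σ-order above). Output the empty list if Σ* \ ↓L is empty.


|Q|=55, |F|=20, |δ|=136 (29 ε).
min D↑ (19 st, q0=0, F={9}): 0:y→1,r→0,6→2,c→3 1:y→4,r→1,6→5,c→6 2:y→5,r→2,6→2,c→7 3:y→6,r→3,6→8,c→3 4:y→9,r→4,6→4,c→10 5:y→4,r→5,6→5,c→11 6:y→10,r→6,6→12,c→6 7:y→11,r→13,6→8,c→7 8:y→12,r→14,6→8,c→8 9:y→9,r→9,6→9,c→9 10:y→9,r→10,6→15,c→10 11:y→10,r→16,6→12,c→11 12:y→15,r→17,6→12,c→12 13:y→12,r→13,6→8,c→13 14:y→17,r→14,6→14,c→9 15:y→9,r→18,6→15,c→15 16:y→15,r→16,6→12,c→16 17:y→18,r→17,6→17,c→9 18:y→9,r→18,6→18,c→9.
'yyy': |S_i|=[39, 30, 16, 7] end={s11,s17,s22,s29,s30,s4,s50} — reject; 3/3 single-dels accept.
'c6rc': |S_i|=[39, 31, 16, 8, 2] end={s17,s50} rej; 4/4 del acc.
'6cryrc': |S_i|=[39, 31, 26, 22, 15, 7, 2] end={s17,s50} rej; 6/6 single-dels accept.
3 minimals (antichain).

Antichain: [yyy, c6rc, 6cryrc].


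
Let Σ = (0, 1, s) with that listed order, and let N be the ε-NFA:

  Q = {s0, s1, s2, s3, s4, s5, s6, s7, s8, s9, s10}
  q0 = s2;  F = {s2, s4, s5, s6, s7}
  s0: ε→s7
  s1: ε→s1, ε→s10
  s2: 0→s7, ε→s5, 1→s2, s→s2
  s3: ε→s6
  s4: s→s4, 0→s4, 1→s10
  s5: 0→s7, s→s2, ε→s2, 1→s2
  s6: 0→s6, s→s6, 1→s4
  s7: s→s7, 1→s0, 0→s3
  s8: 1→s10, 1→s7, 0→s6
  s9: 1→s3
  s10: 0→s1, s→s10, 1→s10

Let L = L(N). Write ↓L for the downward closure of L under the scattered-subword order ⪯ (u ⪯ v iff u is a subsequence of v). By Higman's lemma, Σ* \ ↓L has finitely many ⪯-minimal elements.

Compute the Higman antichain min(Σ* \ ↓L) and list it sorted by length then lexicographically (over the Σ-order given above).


|Q|=11, |F|=5, |δ|=28 (6 ε).
min D↑ (5 st, q0=0, F={4}): 0:0→1,1→0,s→0 1:0→2,1→1,s→1 2:0→2,1→3,s→2 3:0→3,1→4,s→3 4:0→4,1→4,s→4 (ε-aug+det+¬).
'0011': N↓-sim [9, 7, 5, 3, 2] end={s1,s10} ∉↓L; 4/4 del acc.
1 words, ⪯-incomp.

Antichain: [0011].


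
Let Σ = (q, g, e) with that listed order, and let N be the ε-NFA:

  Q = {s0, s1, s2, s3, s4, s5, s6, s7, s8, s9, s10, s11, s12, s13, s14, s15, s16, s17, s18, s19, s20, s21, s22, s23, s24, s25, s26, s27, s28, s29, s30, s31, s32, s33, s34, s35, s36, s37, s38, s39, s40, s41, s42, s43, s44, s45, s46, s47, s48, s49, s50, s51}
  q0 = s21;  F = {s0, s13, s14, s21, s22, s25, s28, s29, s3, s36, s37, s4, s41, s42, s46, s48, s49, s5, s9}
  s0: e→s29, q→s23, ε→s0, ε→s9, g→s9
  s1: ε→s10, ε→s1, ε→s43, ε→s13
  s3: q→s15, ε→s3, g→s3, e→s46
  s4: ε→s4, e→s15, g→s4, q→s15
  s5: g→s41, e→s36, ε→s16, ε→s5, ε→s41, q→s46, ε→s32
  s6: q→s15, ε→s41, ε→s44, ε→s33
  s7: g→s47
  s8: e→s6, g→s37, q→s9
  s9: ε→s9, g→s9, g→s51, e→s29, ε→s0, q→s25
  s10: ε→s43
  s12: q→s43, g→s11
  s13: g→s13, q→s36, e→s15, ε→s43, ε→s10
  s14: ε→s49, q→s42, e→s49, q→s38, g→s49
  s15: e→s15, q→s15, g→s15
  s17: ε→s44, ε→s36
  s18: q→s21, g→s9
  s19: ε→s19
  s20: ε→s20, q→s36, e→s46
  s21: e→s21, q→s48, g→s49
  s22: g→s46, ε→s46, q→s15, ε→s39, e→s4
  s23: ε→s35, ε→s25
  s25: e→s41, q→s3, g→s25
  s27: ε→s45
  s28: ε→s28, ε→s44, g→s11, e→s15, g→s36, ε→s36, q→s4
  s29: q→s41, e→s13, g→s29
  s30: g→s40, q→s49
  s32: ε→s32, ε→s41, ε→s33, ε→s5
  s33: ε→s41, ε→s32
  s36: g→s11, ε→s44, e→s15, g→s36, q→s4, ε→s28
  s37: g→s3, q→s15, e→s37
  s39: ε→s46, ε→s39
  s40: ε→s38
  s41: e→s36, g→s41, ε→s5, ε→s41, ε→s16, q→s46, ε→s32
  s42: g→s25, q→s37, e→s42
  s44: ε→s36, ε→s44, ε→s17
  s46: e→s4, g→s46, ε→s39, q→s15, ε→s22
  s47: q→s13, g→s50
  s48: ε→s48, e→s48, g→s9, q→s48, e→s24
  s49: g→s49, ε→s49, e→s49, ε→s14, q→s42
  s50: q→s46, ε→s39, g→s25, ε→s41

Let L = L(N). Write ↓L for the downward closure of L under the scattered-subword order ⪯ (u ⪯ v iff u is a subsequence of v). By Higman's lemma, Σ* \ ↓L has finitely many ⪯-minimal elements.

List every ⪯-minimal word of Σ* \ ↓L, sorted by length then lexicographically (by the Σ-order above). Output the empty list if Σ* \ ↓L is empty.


|Q|=52, |F|=19, |δ|=140 (58 ε).
min D↑ (15 st, q0=0, F={11}): 0:q→1,g→2,e→0 1:q→1,g→3,e→1 2:q→4,g→2,e→2 3:q→5,g→3,e→6 4:q→7,g→5,e→4 5:q→8,g→5,e→9 6:q→9,g→6,e→10 7:q→11,g→8,e→7 8:q→11,g→8,e→12 9:q→12,g→9,e→13 10:q→13,g→10,e→11 11:q→11,g→11,e→11 12:q→11,g→12,e→14 13:q→14,g→13,e→11 14:q→11,g→14,e→11 (ε-aug+det+¬).
'gqqq': N↓-sim [34, 31, 22, 7, 1] end={s15} — reject; 4/4 deletions ∈↓L.
'qgeee': |S_i|=[34, 31, 26, 19, 10, 1] end={s15} ∉↓L; 5/5 single-dels accept.
2 minimals (antichain).

min(Σ*\↓L) = [gqqq, qgeee].


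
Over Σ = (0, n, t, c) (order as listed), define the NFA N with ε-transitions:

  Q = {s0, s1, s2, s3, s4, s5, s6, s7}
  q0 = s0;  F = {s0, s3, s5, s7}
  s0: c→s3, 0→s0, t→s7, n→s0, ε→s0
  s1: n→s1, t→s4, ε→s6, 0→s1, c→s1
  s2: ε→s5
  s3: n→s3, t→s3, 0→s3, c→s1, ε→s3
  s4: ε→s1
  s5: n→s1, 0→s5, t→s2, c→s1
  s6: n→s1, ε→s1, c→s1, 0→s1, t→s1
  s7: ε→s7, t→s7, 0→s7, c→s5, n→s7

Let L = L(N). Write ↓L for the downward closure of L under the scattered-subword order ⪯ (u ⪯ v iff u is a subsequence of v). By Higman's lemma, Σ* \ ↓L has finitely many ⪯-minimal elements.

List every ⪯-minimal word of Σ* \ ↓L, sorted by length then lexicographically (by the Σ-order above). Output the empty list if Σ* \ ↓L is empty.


min(Σ*\↓L) = [cc, tcn].

|Q|=8, |F|=4, |δ|=31 (7 ε).
min D↑ (5 st, q0=0, F={4}): 0:0→0,n→0,t→1,c→2 1:0→1,n→1,t→1,c→3 2:0→2,n→2,t→2,c→4 3:0→3,n→4,t→3,c→4 4:0→4,n→4,t→4,c→4 (ε-aug+det+¬).
'cc': |S_i|=[8, 6, 3] end={s1,s4,s6} — reject; 2/2 deletions ∈↓L.
'tcn': run [8, 7, 5, 3] end={s1,s4,s6} rej; 3/3 deletions ∈↓L.
2 obstructions.


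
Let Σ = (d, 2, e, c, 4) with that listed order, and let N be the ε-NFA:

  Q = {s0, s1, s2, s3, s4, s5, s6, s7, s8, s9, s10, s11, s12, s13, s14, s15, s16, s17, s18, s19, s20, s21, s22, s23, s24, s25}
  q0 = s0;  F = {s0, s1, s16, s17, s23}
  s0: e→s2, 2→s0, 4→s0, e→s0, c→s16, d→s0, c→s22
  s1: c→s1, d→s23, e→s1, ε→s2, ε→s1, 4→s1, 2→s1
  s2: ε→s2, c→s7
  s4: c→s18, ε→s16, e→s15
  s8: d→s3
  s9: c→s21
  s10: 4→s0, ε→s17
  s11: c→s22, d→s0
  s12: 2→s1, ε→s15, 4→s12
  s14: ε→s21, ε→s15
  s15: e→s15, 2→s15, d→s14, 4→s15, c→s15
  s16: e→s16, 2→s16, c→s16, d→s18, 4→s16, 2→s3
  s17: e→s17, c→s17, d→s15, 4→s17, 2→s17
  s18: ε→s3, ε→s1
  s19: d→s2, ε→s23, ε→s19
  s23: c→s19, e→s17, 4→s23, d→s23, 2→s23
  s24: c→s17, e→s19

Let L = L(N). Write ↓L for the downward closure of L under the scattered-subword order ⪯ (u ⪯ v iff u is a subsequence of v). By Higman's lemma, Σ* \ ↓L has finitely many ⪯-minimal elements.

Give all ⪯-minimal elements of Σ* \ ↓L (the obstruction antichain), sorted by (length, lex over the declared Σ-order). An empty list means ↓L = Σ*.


min(Σ*\↓L) = [cdded].

|Q|=26, |F|=5, |δ|=58 (12 ε).
min D↑ (6 st, q0=0, F={5}): 0:d→0,2→0,e→0,c→1,4→0 1:d→2,2→1,e→1,c→1,4→1 2:d→3,2→2,e→2,c→2,4→2 3:d→3,2→3,e→4,c→3,4→3 4:d→5,2→4,e→4,c→4,4→4 5:d→5,2→5,e→5,c→5,4→5 (ε-aug+det+¬).
'cdded': run [14, 13, 11, 8, 4, 3] end={s14,s15,s21} — reject; 5/5 del acc.
1 obstructions.


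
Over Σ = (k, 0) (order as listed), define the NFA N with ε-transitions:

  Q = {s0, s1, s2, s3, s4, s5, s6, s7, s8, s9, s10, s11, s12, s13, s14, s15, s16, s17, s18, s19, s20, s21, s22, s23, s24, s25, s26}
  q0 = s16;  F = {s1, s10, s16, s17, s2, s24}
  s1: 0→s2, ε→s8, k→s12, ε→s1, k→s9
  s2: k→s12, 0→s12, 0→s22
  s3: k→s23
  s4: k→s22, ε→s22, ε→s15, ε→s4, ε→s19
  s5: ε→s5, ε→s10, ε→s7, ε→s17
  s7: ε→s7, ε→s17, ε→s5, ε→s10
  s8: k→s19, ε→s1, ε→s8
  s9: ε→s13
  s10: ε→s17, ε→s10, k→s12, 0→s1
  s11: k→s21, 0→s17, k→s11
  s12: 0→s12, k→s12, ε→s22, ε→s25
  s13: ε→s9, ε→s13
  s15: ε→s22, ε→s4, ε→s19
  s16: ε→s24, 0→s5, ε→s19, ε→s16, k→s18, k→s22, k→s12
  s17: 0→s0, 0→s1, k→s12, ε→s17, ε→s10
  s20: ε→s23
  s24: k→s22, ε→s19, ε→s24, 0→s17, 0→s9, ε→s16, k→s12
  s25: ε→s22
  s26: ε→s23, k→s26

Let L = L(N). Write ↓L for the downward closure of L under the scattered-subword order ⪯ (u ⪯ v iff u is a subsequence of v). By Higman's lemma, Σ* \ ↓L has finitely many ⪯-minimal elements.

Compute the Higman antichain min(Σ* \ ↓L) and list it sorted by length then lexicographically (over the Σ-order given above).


|Q|=27, |F|=6, |δ|=65 (37 ε).
min D↑ (5 st, q0=0, F={1}): 0:k→1,0→2 1:k→1,0→1 2:k→1,0→3 3:k→1,0→4 4:k→1,0→1 [Hopcroft].
'k': N↓-sim [17, 7] end={s12,s13,s18,s19,s22,s25,s9} ∉↓L; 1/1 deletions ∈↓L.
'0000': |S_i|=[17, 14, 10, 4, 3] end={s12,s22,s25} — reject; 4/4 deletions ∈↓L.
2 obstructions.

min(Σ*\↓L) = [k, 0000].


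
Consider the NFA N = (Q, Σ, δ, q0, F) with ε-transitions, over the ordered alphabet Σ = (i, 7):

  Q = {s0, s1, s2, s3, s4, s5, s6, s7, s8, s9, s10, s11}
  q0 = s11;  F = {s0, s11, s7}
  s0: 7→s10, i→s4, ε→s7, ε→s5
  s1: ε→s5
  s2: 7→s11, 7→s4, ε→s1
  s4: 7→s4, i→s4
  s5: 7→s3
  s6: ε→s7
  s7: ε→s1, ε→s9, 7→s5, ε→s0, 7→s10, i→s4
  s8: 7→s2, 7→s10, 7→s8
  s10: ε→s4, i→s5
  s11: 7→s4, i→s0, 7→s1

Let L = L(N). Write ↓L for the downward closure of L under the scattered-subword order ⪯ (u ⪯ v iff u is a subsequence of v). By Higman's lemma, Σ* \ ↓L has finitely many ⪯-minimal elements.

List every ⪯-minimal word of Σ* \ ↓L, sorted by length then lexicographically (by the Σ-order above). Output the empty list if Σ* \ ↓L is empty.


|Q|=12, |F|=3, |δ|=26 (9 ε).
min D↑ (3 st, q0=0, F={2}): 0:i→1,7→2 1:i→2,7→2 2:i→2,7→2 (ε-aug+det+¬).
'7': N↓-sim [9, 5] end={s1,s10,s3,s4,s5} rej; 1/1 del acc.
'ii': run [9, 8, 3] end={s3,s4,s5} rej; 2/2 del acc.
2 obstructions.

min(Σ*\↓L) = [7, ii].


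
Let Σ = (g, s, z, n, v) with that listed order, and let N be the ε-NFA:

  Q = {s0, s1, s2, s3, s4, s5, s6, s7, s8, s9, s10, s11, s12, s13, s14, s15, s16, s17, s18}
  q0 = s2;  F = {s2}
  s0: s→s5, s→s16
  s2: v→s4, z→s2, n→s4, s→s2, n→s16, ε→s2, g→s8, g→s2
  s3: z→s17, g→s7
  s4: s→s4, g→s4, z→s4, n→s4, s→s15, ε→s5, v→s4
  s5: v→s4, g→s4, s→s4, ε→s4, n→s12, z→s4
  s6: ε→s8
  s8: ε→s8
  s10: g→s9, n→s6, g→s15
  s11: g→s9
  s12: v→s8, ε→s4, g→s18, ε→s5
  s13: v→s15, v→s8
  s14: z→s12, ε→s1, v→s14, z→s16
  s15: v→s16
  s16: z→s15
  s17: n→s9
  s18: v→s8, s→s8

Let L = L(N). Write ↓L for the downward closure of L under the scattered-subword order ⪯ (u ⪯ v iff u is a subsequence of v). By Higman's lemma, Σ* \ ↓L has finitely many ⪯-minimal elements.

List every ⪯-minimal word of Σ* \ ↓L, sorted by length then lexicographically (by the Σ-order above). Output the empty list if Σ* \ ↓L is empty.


|Q|=19, |F|=1, |δ|=46 (8 ε).
min D↑ (2 st, q0=0, F={1}): 0:g→0,s→0,z→0,n→1,v→1 1:g→1,s→1,z→1,n→1,v→1 [Hopcroft].
'n': N↓-sim [8, 7] end={s12,s15,s16,s18,s4,s5,s8} — reject; 1/1 single-dels accept.
'v': |S_i|=[8, 7] end={s12,s15,s16,s18,s4,s5,s8} — reject; 1/1 del acc.
2 minimals (antichain).

Antichain: [n, v].


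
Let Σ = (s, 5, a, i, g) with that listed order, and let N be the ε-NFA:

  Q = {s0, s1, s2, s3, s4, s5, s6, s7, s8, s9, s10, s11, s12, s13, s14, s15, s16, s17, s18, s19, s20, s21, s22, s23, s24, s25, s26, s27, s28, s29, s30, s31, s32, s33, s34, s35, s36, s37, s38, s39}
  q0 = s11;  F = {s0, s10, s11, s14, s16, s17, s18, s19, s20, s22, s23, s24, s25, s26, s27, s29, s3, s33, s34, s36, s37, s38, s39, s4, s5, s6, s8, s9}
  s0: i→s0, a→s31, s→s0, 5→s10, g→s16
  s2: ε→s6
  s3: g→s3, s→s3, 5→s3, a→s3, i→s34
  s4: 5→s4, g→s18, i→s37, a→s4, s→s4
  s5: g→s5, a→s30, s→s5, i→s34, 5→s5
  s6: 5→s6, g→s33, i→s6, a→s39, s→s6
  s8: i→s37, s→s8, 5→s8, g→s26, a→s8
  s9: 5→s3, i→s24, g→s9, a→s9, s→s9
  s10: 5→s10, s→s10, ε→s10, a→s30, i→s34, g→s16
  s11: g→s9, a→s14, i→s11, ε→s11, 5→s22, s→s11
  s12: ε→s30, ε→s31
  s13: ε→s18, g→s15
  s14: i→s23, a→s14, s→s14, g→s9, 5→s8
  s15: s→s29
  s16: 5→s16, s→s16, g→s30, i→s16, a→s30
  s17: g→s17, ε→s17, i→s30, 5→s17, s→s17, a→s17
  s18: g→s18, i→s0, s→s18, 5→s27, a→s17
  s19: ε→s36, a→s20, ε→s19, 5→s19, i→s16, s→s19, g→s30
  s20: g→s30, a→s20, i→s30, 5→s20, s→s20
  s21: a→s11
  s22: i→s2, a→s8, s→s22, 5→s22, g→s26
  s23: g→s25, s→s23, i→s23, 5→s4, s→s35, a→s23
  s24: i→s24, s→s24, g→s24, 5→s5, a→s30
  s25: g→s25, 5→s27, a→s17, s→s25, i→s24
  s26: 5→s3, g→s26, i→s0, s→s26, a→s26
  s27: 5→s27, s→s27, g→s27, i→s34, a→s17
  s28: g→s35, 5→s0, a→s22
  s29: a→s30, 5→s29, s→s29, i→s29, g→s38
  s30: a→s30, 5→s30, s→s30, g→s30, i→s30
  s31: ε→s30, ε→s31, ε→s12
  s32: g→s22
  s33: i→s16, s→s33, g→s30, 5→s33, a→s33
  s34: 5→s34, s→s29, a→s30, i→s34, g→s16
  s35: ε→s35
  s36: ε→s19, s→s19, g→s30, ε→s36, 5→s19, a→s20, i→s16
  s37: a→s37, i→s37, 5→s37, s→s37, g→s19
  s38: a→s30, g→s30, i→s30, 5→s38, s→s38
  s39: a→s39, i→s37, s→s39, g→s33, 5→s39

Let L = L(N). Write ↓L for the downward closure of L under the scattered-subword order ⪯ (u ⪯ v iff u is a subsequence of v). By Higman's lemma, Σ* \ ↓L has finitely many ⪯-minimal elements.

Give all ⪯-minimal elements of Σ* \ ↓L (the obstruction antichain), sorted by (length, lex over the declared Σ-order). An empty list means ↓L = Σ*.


|Q|=40, |F|=28, |δ|=168 (15 ε).
min D↑ (28 st, q0=0, F={18}): 0:s→0,5→1,a→2,i→0,g→3 1:s→1,5→1,a→4,i→5,g→6 2:s→2,5→4,a→2,i→7,g→3 3:s→3,5→8,a→3,i→9,g→3 4:s→4,5→4,a→4,i→10,g→6 5:s→5,5→5,a→11,i→5,g→12 6:s→6,5→8,a→6,i→13,g→6 7:s→7,5→14,a→7,i→7,g→15 8:s→8,5→8,a→8,i→16,g→8 9:s→9,5→17,a→18,i→9,g→9 10:s→10,5→10,a→10,i→10,g→19 11:s→11,5→11,a→11,i→10,g→12 12:s→12,5→12,a→12,i→20,g→18 13:s→13,5→21,a→18,i→13,g→20 14:s→14,5→14,a→14,i→10,g→22 15:s→15,5→23,a→24,i→9,g→15 16:s→25,5→16,a→18,i→16,g→20 17:s→17,5→17,a→18,i→16,g→17 18:s→18,5→18,a→18,i→18,g→18 19:s→19,5→19,a→26,i→20,g→18 20:s→20,5→20,a→18,i→20,g→18 21:s→21,5→21,a→18,i→16,g→20 22:s→22,5→23,a→24,i→13,g→22 23:s→23,5→23,a→24,i→16,g→23 24:s→24,5→24,a→24,i→18,g→24 25:s→25,5→25,a→18,i→25,g→27 26:s→26,5→26,a→26,i→18,g→18 27:s→27,5→27,a→18,i→18,g→18 (ε-aug+det+¬).
'gia': N↓-sim [33, 22, 11, 3] end={s12,s30,s31} rej; 3/3 single-dels accept.
'5igg': |S_i|=[33, 26, 17, 7, 1] end={s30} — reject; 4/4 deletions ∈↓L.
'aigai': N↓-sim [33, 29, 22, 18, 5, 1] end={s30} rej; 5/5 deletions ∈↓L.
'g5isgi': N↓-sim [33, 22, 14, 5, 4, 2, 1] end={s30} rej; 6/6 deletions ∈↓L.
4 minimals (antichain).

Antichain: [gia, 5igg, aigai, g5isgi].


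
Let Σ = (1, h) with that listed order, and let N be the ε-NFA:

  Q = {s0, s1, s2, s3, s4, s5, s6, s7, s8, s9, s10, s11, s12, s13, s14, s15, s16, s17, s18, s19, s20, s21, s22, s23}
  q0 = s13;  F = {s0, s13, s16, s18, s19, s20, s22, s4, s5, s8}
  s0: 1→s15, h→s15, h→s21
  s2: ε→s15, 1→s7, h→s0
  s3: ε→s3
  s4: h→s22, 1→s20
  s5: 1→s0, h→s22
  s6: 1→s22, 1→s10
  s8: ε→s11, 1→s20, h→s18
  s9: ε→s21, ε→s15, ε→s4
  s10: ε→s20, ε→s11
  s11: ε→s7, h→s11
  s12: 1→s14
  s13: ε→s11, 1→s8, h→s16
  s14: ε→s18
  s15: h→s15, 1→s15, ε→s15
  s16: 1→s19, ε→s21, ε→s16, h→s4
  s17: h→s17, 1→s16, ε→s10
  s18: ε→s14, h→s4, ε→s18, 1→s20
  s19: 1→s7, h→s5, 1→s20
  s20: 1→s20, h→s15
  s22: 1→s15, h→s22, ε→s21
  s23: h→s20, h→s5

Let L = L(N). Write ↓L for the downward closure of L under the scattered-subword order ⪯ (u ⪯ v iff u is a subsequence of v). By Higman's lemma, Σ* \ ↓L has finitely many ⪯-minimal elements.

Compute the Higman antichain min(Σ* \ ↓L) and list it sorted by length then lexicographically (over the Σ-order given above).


|Q|=24, |F|=10, |δ|=52 (18 ε).
min D↑ (11 st, q0=0, F={7}): 0:1→1,h→2 1:1→3,h→4 2:1→5,h→6 3:1→3,h→7 4:1→3,h→6 5:1→3,h→8 6:1→3,h→9 7:1→7,h→7 8:1→10,h→9 9:1→7,h→9 10:1→7,h→7.
'11h': run [15, 13, 5, 2] end={s15,s21} rej; 3/3 deletions ∈↓L.
'hh1h': N↓-sim [15, 13, 9, 4, 2] end={s15,s21} — reject; 4/4 deletions ∈↓L.
'hhh1': run [15, 13, 9, 5, 1] end={s15} rej; 4/4 deletions ∈↓L.
'h1h11': |S_i|=[15, 13, 8, 5, 3, 1] end={s15} — reject; 5/5 single-dels accept.
4 words, ⪯-incomp.

min(Σ*\↓L) = [11h, hh1h, hhh1, h1h11].


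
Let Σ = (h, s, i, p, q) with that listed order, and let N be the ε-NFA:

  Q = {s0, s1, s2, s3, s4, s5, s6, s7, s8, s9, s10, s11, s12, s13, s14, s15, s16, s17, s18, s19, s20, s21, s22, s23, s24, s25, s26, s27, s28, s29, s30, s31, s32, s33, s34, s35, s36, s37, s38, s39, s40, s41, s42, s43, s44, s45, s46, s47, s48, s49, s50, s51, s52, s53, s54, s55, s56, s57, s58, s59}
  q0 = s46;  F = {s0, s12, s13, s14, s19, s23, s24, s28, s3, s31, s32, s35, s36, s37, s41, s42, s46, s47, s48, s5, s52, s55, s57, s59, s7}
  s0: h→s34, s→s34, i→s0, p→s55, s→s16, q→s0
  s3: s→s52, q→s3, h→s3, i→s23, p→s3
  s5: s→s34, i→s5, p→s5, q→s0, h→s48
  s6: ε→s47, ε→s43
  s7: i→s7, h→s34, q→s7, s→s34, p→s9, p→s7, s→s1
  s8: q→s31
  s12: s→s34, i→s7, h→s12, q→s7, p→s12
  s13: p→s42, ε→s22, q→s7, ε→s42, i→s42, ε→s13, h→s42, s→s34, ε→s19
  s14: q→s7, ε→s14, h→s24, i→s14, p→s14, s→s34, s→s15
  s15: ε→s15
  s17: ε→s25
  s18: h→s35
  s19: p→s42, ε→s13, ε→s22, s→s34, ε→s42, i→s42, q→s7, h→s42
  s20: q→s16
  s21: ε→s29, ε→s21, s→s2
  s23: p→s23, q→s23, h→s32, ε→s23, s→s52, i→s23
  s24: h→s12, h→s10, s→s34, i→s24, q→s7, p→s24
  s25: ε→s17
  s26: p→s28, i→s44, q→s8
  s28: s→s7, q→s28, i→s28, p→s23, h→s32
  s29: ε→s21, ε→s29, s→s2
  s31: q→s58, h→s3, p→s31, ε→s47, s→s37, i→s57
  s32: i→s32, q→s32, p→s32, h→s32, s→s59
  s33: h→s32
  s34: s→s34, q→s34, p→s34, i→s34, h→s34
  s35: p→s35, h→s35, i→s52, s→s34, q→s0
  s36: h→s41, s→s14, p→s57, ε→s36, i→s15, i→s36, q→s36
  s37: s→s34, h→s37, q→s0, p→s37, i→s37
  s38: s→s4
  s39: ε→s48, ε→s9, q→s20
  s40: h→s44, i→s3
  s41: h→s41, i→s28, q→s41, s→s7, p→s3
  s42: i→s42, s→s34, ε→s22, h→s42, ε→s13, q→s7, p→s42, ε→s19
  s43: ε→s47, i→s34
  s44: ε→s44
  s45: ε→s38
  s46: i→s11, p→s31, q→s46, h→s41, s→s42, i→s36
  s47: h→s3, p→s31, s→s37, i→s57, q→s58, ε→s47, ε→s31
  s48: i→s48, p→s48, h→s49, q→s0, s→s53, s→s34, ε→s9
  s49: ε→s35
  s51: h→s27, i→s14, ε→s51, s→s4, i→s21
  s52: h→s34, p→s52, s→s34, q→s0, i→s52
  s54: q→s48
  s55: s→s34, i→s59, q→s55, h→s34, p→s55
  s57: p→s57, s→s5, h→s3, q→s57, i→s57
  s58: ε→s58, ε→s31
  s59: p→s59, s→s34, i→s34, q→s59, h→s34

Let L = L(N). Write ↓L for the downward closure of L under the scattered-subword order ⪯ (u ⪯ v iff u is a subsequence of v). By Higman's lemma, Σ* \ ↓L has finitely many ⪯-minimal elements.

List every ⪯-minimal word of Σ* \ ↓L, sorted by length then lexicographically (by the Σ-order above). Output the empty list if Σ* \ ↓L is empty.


A = [ss, hsh, sqh, hihsi, ishhih, psqpii].

|Q|=60, |F|=25, |δ|=192 (35 ε).
min D↑ (23 st, q0=0, F={8}): 0:h→1,s→2,i→3,p→4,q→0 1:h→1,s→5,i→6,p→7,q→1 2:h→2,s→8,i→2,p→2,q→5 3:h→1,s→9,i→3,p→10,q→3 4:h→7,s→11,i→10,p→4,q→4 5:h→8,s→8,i→5,p→5,q→5 6:h→12,s→5,i→6,p→13,q→6 7:h→7,s→14,i→13,p→7,q→7 8:h→8,s→8,i→8,p→8,q→8 9:h→15,s→8,i→9,p→9,q→5 10:h→7,s→16,i→10,p→10,q→10 11:h→11,s→8,i→11,p→11,q→17 12:h→12,s→18,i→12,p→12,q→12 13:h→12,s→14,i→13,p→13,q→13 14:h→8,s→8,i→14,p→14,q→17 15:h→19,s→8,i→15,p→15,q→5 16:h→20,s→8,i→16,p→16,q→17 17:h→8,s→8,i→17,p→21,q→17 18:h→8,s→8,i→8,p→18,q→18 19:h→19,s→8,i→5,p→19,q→5 20:h→22,s→8,i→20,p→20,q→17 21:h→8,s→8,i→18,p→21,q→21 22:h→22,s→8,i→14,p→22,q→17 (ε-aug+det+¬).
'ss': |S_i|=[36, 24, 5] end={s1,s15,s16,s34,s53} — reject; 2/2 del acc.
'hsh': |S_i|=[36, 26, 10, 1] end={s34} — reject; 3/3 del acc.
'sqh': run [36, 24, 8, 1] end={s34} — reject; 3/3 deletions ∈↓L.
'hihsi': run [36, 26, 24, 19, 4, 1] end={s34} ∉↓L; 5/5 deletions ∈↓L.
'ishhih': |S_i|=[36, 32, 19, 16, 13, 9, 1] end={s34} — reject; 6/6 deletions ∈↓L.
'psqpii': |S_i|=[36, 31, 15, 5, 3, 2, 1] end={s34} — reject; 6/6 del acc.
6 words, ⪯-incomp.


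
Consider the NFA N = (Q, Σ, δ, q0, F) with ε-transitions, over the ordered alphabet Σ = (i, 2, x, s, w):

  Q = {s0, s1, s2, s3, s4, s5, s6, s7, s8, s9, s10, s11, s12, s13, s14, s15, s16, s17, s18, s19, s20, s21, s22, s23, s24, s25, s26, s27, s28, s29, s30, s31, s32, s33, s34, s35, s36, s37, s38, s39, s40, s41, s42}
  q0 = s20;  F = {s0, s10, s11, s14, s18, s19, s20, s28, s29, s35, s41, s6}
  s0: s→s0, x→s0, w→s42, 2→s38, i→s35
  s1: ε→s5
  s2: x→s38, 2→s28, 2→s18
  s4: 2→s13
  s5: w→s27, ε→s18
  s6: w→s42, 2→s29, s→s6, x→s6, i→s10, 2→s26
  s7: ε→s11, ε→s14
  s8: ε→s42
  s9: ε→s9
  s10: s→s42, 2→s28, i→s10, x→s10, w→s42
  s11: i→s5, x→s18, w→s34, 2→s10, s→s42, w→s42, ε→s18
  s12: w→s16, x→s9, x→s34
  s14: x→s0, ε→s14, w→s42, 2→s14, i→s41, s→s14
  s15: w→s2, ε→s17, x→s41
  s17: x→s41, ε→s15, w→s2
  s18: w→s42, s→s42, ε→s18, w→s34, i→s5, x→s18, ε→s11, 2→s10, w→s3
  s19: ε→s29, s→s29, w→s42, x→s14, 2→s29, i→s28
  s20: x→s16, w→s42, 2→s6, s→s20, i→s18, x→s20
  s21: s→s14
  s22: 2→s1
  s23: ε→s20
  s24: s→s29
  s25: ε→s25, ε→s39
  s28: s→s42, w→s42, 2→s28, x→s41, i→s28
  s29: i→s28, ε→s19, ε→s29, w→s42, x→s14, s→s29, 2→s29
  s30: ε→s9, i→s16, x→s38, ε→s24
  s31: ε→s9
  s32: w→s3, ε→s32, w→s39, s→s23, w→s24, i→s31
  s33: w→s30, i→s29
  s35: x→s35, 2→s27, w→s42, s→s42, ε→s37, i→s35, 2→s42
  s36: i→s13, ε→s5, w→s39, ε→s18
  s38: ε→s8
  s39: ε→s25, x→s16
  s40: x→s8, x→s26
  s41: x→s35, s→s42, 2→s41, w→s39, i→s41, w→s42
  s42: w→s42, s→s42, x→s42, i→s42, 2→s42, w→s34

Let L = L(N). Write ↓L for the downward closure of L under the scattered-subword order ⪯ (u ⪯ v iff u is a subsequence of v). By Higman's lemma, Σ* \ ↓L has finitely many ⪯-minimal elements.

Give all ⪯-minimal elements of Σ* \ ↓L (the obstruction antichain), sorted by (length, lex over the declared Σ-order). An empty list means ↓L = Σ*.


A = [w, is, 22xx2].

|Q|=43, |F|=12, |δ|=129 (27 ε).
min D↑ (11 st, q0=0, F={3}): 0:i→1,2→2,x→0,s→0,w→3 1:i→1,2→4,x→1,s→3,w→3 2:i→4,2→5,x→2,s→2,w→3 3:i→3,2→3,x→3,s→3,w→3 4:i→4,2→6,x→4,s→3,w→3 5:i→6,2→5,x→7,s→5,w→3 6:i→6,2→6,x→8,s→3,w→3 7:i→8,2→7,x→9,s→7,w→3 8:i→8,2→8,x→10,s→3,w→3 9:i→10,2→3,x→9,s→9,w→3 10:i→10,2→3,x→10,s→3,w→3.
'w': N↓-sim [24, 7] end={s16,s25,s27,s3,s34,s39,s42} — reject; 1/1 del acc.
'is': N↓-sim [24, 15, 2] end={s34,s42} ∉↓L; 2/2 del acc.
'22xx2': run [24, 19, 17, 13, 9, 5] end={s27,s34,s38,s42,s8} rej; 5/5 single-dels accept.
3 minimals (antichain).


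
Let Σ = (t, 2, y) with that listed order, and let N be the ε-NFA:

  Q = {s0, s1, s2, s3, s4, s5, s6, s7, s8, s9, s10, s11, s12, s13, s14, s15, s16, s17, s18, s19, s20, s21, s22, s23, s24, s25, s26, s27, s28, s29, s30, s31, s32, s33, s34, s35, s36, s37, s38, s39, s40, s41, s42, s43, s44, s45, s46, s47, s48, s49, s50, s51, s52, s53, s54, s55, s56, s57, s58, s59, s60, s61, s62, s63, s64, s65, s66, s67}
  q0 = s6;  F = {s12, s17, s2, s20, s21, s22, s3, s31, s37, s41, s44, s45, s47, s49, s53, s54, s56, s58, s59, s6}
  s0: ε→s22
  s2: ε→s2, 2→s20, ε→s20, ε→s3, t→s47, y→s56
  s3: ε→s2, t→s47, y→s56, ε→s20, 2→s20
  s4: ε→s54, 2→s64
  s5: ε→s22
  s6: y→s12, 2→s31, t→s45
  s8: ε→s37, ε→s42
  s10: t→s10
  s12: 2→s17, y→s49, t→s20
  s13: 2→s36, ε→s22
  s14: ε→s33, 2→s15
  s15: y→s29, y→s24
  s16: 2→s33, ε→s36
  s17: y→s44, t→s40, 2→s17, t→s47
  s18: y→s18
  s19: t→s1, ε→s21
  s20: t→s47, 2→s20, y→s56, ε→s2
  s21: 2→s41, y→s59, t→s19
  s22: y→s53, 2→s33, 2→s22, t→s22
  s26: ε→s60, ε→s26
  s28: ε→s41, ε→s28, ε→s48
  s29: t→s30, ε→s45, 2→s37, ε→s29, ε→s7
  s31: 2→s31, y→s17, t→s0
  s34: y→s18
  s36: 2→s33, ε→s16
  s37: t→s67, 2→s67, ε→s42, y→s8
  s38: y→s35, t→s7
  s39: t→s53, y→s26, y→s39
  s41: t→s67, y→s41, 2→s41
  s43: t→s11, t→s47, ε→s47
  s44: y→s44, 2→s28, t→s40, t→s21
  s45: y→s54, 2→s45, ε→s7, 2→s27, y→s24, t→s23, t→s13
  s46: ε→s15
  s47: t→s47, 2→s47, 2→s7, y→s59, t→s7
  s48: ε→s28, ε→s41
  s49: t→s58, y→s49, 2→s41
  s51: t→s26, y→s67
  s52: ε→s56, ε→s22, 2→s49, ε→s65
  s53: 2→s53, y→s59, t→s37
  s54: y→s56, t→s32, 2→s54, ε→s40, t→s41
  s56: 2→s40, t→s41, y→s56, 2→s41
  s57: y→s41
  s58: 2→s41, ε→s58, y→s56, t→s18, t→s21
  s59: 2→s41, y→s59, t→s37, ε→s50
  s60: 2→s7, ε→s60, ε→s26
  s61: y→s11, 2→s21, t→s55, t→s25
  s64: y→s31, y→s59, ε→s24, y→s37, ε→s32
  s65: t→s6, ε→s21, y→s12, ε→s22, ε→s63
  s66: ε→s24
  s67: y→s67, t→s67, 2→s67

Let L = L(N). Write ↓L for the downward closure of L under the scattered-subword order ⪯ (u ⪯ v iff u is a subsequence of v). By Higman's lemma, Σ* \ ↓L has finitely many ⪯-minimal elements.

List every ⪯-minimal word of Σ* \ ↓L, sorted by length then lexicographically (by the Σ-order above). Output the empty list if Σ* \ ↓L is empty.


min(Σ*\↓L) = [tytt, yy2t, ttyt2, 2tyt2].

|Q|=68, |F|=20, |δ|=152 (44 ε).
min D↑ (19 st, q0=0, F={17}): 0:t→1,2→2,y→3 1:t→4,2→1,y→5 2:t→4,2→2,y→6 3:t→7,2→6,y→8 4:t→4,2→4,y→9 5:t→10,2→5,y→11 6:t→12,2→6,y→13 7:t→12,2→7,y→11 8:t→14,2→10,y→8 9:t→15,2→9,y→16 10:t→17,2→10,y→10 11:t→10,2→10,y→11 12:t→12,2→12,y→16 13:t→18,2→10,y→13 14:t→18,2→10,y→11 15:t→17,2→17,y→15 16:t→15,2→10,y→16 17:t→17,2→17,y→17 18:t→18,2→10,y→16.
'tytt': run [40, 32, 14, 6, 1] end={s67} — reject; 4/4 single-dels accept.
'yy2t': run [40, 29, 18, 5, 1] end={s67} rej; 4/4 del acc.
'ttyt2': run [40, 32, 21, 9, 4, 1] end={s67} ∉↓L; 5/5 single-dels accept.
'2tyt2': run [40, 35, 22, 8, 4, 1] end={s67} rej; 5/5 single-dels accept.
4 words, ⪯-incomp.


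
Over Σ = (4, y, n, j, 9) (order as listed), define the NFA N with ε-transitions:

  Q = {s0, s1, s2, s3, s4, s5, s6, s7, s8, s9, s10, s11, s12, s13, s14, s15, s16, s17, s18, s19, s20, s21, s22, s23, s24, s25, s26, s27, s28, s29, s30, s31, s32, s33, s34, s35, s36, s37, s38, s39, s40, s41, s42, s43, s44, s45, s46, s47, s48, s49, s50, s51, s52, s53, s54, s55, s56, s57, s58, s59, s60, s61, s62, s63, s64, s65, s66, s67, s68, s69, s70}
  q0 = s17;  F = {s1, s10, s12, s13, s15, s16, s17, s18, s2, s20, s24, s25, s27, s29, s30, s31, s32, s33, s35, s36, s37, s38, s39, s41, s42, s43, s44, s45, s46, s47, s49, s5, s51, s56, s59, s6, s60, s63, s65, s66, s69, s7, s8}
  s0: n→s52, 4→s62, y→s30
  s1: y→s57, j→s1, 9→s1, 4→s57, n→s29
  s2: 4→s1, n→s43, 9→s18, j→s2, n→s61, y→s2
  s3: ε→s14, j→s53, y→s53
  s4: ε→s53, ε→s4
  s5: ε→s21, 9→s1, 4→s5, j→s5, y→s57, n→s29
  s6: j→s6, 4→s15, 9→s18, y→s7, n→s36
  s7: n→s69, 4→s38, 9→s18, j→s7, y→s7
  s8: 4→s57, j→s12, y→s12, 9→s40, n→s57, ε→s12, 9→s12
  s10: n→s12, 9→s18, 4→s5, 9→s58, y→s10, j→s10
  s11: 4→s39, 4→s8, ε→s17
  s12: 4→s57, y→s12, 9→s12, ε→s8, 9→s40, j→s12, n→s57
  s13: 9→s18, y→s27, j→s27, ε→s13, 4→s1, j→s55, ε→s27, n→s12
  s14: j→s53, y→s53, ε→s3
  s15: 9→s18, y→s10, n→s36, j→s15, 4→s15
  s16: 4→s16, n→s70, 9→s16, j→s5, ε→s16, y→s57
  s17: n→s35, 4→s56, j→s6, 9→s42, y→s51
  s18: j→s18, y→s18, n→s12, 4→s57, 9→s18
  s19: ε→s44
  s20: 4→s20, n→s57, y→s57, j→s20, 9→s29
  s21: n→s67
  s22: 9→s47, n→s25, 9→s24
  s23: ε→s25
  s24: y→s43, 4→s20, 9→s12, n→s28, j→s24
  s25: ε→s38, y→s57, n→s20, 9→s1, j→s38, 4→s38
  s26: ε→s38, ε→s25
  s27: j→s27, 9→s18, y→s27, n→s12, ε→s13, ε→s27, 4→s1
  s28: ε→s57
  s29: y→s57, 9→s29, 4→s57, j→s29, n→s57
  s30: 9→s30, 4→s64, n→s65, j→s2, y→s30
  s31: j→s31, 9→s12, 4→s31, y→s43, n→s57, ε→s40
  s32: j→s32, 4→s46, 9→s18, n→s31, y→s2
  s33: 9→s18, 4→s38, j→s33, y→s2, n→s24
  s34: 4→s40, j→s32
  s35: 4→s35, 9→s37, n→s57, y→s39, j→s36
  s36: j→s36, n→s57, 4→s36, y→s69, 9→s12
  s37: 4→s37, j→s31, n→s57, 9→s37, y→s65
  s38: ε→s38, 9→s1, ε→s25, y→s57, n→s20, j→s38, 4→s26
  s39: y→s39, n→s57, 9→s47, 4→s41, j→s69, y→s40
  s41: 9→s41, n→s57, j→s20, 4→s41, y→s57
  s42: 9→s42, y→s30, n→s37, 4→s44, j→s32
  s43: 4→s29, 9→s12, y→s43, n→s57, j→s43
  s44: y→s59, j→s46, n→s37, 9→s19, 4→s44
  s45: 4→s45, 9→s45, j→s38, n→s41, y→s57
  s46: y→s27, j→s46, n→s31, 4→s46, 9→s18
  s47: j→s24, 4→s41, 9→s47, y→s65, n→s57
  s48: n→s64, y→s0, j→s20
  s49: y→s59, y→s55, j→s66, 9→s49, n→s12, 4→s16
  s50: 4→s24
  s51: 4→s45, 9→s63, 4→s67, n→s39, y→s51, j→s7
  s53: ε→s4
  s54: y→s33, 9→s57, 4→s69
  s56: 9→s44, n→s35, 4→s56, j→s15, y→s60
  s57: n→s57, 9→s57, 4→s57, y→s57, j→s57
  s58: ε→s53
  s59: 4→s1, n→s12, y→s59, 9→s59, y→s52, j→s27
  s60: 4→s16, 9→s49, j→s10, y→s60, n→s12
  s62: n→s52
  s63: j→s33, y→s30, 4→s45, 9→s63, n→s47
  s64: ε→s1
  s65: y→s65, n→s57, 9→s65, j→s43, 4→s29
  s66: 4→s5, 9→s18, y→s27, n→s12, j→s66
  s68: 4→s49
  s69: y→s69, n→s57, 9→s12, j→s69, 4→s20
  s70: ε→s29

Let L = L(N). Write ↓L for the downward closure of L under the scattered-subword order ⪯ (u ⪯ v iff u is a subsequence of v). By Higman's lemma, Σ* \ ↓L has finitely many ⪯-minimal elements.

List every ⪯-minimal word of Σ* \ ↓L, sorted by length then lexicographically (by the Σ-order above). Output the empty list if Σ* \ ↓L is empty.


A = [nn, y4y, j94, 4yn4, 9y44].

|Q|=71, |F|=43, |δ|=279 (26 ε).
min D↑ (41 st, q0=0, F={13}): 0:4→1,y→2,n→3,j→4,9→5 1:4→1,y→6,n→3,j→7,9→8 2:4→9,y→2,n→10,j→11,9→12 3:4→3,y→10,n→13,j→14,9→15 4:4→7,y→11,n→14,j→4,9→16 5:4→8,y→17,n→15,j→18,9→5 6:4→19,y→6,n→20,j→21,9→22 7:4→7,y→21,n→14,j→7,9→16 8:4→8,y→23,n→15,j→24,9→8 9:4→9,y→13,n→25,j→26,9→9 10:4→25,y→10,n→13,j→27,9→28 11:4→26,y→11,n→27,j→11,9→16 12:4→9,y→17,n→28,j→29,9→12 13:4→13,y→13,n→13,j→13,9→13 14:4→14,y→27,n→13,j→14,9→20 15:4→15,y→30,n→13,j→31,9→15 16:4→13,y→16,n→20,j→16,9→16 17:4→32,y→17,n→30,j→33,9→17 18:4→24,y→33,n→31,j→18,9→16 19:4→19,y→13,n→34,j→35,9→19 20:4→13,y→20,n→13,j→20,9→20 21:4→35,y→21,n→20,j→21,9→16 22:4→19,y→23,n→20,j→36,9→22 23:4→32,y→23,n→20,j→37,9→23 24:4→24,y→37,n→31,j→24,9→16 25:4→25,y→13,n→13,j→38,9→25 26:4→26,y→13,n→38,j→26,9→32 27:4→38,y→27,n→13,j→27,9→20 28:4→25,y→30,n→13,j→39,9→28 29:4→26,y→33,n→39,j→29,9→16 30:4→34,y→30,n→13,j→40,9→30 31:4→31,y→40,n→13,j→31,9→20 32:4→13,y→13,n→34,j→32,9→32 33:4→32,y→33,n→40,j→33,9→16 34:4→13,y→13,n→13,j→34,9→34 35:4→35,y→13,n→34,j→35,9→32 36:4→35,y→37,n→20,j→36,9→16 37:4→32,y→37,n→20,j→37,9→16 38:4→38,y→13,n→13,j→38,9→34 39:4→38,y→40,n→13,j→39,9→20 40:4→34,y→40,n→13,j→40,9→20 [Hopcroft].
'nn': |S_i|=[58, 21, 2] end={s28,s57} rej; 2/2 deletions ∈↓L.
'y4y': run [58, 45, 15, 1] end={s57} rej; 3/3 deletions ∈↓L.
'j94': run [58, 36, 10, 1] end={s57} rej; 3/3 deletions ∈↓L.
'4yn4': run [58, 47, 33, 8, 1] end={s57} ∉↓L; 4/4 single-dels accept.
'9y44': run [58, 46, 18, 4, 1] end={s57} — reject; 4/4 del acc.
5 minimals (antichain).
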